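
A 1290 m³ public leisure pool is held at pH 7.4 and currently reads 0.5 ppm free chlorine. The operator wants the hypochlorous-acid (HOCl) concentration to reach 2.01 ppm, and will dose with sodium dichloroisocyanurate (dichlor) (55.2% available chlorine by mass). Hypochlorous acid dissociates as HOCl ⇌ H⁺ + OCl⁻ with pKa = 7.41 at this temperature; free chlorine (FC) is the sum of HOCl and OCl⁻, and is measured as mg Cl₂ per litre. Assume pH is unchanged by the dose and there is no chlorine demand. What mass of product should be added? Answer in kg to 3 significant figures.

8.12 kg

Volume: 1290 m³ = 1,290,000 L.
[OCl⁻]/[HOCl] = 10^(pH − pKa) = 10^(7.4 − 7.41) = 0.9772; fraction as HOCl = 1/(1 + 0.9772) = 0.5058.
Free chlorine required for 2.01 ppm HOCl: 2.01 / 0.5058 = 3.974 ppm.
FC to add: 3.974 − 0.5 = 3.474 mg/L as Cl₂.
Cl₂ equivalent: 3.474 mg/L × 1,290,000 L = 4482 g.
Product at 55.2% available Cl: 4482 / 0.552 = 8119 g.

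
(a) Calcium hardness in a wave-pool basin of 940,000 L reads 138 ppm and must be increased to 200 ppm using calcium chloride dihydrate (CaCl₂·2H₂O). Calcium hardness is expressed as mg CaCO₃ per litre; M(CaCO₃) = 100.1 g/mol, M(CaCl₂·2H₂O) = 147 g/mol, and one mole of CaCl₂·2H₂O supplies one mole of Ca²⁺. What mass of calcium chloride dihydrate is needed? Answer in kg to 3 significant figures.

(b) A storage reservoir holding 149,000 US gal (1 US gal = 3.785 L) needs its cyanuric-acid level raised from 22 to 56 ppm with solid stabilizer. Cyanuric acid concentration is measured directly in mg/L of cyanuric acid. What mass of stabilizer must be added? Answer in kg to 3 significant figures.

(a) 85.6 kg; (b) 19.2 kg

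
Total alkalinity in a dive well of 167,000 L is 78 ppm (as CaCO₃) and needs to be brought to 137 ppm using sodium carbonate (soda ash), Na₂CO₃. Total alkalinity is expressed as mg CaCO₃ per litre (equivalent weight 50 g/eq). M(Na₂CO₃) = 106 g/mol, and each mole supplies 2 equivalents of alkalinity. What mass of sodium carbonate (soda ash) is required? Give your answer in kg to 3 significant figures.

10.4 kg

Alkalinity to add: (137 − 78) = 59 mg/L as CaCO₃ × 167,000 L = 9853 g as CaCO₃.
Equivalents: 9853 g ÷ 50 g/eq = 197.1 eq.
Each mole of Na₂CO₃ supplies 2 eq, so 197.1 / 2 = 98.53 mol.
Mass: 98.53 mol × 106 g/mol = 10,440 g.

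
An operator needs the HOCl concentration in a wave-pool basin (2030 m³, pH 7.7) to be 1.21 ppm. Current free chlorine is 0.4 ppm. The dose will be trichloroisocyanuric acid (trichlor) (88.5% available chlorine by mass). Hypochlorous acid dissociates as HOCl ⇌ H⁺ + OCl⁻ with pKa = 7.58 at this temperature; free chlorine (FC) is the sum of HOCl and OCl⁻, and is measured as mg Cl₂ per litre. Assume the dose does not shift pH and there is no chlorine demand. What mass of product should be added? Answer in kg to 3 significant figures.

5.52 kg

Volume: 2030 m³ = 2,030,000 L.
[OCl⁻]/[HOCl] = 10^(pH − pKa) = 10^(7.7 − 7.58) = 1.318; fraction as HOCl = 1/(1 + 1.318) = 0.4314.
Free chlorine required for 1.21 ppm HOCl: 1.21 / 0.4314 = 2.805 ppm.
FC to add: 2.805 − 0.4 = 2.405 mg/L as Cl₂.
Cl₂ equivalent: 2.405 mg/L × 2,030,000 L = 4882 g.
Product at 88.5% available Cl: 4882 / 0.885 = 5517 g.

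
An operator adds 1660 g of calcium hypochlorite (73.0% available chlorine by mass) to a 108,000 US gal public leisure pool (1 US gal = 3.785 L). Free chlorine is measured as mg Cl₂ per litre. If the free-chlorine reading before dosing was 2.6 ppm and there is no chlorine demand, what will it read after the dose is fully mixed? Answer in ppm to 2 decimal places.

5.56 ppm

Volume: 108,000 US gal × 3.785 L/gal = 408,780 L.
Available chlorine delivered: 1660 g × 0.73 = 1212 g as Cl₂.
Concentration rise: 1212 g / 408,780 L = 2.964 mg/L = 2.96 ppm.
Final FC: 2.6 + 2.96 = 5.56 ppm.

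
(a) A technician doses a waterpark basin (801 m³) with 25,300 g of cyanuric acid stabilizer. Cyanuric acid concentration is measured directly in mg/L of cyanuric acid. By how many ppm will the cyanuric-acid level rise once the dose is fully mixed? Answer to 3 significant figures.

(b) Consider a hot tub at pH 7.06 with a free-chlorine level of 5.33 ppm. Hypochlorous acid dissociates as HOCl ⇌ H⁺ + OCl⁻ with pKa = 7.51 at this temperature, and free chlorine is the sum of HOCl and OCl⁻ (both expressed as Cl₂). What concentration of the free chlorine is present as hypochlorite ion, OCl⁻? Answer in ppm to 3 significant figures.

(a) Volume: 801 m³ = 801,000 L.
(a) Rise: 25,300 g / 801,000 L × 1000 = 31.59 mg/L.

(b) [OCl⁻]/[HOCl] = 10^(pH − pKa) = 10^(7.06 − 7.51) = 10^-0.45 = 0.3548.
(b) Fraction as HOCl = 1 / (1 + 0.3548) = 0.7381.
(b) OCl⁻ = (1 − 0.7381) × 5.33 ppm = 1.396 ppm.

(a) 31.6 ppm; (b) 1.40 ppm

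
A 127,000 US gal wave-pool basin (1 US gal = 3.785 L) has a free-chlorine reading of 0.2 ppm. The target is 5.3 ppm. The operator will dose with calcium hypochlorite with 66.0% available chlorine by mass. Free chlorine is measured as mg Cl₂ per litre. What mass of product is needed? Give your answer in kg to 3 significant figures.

Volume: 127,000 US gal × 3.785 L/gal = 480,695 L.
Chlorine deficit: 5.3 − 0.2 = 5.1 ppm = 5.1 mg/L as Cl₂.
Cl₂ equivalent needed: 5.1 mg/L × 480,695 L = 2,452,000 mg = 2452 g.
Product at 66.0% available chlorine: 2452 / 0.66 = 3714 g.

3.71 kg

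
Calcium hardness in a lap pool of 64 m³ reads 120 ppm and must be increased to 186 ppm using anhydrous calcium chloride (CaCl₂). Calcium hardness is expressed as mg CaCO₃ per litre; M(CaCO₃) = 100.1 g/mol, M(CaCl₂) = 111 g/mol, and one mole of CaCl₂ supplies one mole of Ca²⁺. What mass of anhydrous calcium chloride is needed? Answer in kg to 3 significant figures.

Volume: 64 m³ = 64,000 L.
Hardness to add: (186 − 120) = 66 mg/L as CaCO₃ × 64,000 L = 4224 g as CaCO₃.
Moles of Ca²⁺ (1 mol Ca²⁺ ≡ 1 mol CaCO₃): 4224 / 100.1 g/mol = 42.2 mol.
Mass of CaCl₂: 42.2 × 111 = 4684 g.

4.68 kg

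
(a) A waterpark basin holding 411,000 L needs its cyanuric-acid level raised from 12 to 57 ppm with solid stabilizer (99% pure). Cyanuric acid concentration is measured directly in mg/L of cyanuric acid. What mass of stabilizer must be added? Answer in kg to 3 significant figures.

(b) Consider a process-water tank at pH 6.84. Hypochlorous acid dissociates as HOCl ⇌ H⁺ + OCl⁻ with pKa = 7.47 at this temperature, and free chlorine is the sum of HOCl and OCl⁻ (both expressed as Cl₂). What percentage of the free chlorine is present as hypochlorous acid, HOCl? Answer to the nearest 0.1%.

(a) CYA to add: (57 − 12) = 45 mg/L × 411,000 L = 18,500 g cyanuric acid.
(a) At 99% purity: 18,500 / 0.99 = 18,680 g product.

(b) [OCl⁻]/[HOCl] = 10^(pH − pKa) = 10^(6.84 − 7.47) = 10^-0.63 = 0.2344.
(b) Fraction as HOCl = 1 / (1 + 0.2344) = 0.8101.

(a) 18.7 kg; (b) 81.0%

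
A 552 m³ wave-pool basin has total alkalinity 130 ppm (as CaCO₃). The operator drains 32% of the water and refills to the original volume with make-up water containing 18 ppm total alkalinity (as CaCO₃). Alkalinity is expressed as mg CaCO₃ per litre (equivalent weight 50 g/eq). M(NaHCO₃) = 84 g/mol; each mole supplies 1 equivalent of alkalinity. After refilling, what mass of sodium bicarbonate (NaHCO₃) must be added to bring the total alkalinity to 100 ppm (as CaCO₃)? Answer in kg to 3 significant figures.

Volume: 552 m³ = 552,000 L.
After draining 32% and refilling: 130 × 0.68 + 18 × 0.32 = 94.16 ppm.
Deficit to target: 100 − 94.16 = 5.84 mg/L.
As CaCO₃: 5.84 mg/L × 552,000 L = 3224 g; ÷ 50 g/eq ÷ 1 = 64.47 mol NaHCO₃.
Mass: 64.47 × 84 = 5416 g.

5.42 kg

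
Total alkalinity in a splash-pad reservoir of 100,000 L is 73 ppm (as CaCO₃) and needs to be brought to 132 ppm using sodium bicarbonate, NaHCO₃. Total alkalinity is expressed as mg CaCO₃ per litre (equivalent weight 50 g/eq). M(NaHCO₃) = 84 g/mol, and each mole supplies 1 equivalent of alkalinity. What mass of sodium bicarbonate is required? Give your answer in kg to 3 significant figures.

9.91 kg

Alkalinity to add: (132 − 73) = 59 mg/L as CaCO₃ × 100,000 L = 5900 g as CaCO₃.
Equivalents: 5900 g ÷ 50 g/eq = 118 eq.
NaHCO₃ supplies 1 eq per mole → 118 mol.
Mass: 118 mol × 84 g/mol = 9912 g.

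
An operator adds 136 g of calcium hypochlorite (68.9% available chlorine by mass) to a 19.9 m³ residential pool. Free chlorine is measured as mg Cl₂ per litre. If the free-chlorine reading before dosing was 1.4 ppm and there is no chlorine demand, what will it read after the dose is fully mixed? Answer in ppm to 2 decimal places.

Volume: 19.9 m³ = 19,900 L.
Available chlorine delivered: 136 g × 0.689 = 93.7 g as Cl₂.
Concentration rise: 93.7 g / 19,900 L = 4.709 mg/L = 4.71 ppm.
Final FC: 1.4 + 4.71 = 6.11 ppm.

6.11 ppm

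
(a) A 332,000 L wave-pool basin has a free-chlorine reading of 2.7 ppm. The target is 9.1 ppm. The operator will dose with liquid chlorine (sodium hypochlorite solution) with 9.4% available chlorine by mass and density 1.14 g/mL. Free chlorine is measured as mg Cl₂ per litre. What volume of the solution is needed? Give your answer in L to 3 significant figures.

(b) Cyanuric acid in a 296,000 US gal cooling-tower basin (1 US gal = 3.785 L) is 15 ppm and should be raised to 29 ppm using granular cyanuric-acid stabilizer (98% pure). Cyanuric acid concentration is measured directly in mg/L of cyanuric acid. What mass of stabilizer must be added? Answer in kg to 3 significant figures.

(a) 19.8 L; (b) 16.0 kg

(a) Chlorine deficit: 9.1 − 2.7 = 6.4 ppm = 6.4 mg/L as Cl₂.
(a) Cl₂ equivalent needed: 6.4 mg/L × 332,000 L = 2,125,000 mg = 2125 g.
(a) Product at 9.4% available chlorine: 2125 / 0.094 = 22,600 g.
(a) Volume at density 1.14 g/mL: 22,600 g ÷ 1.14 g/mL = 19,830 mL.

(b) Volume: 296,000 US gal × 3.785 L/gal = 1,120,360 L.
(b) CYA to add: (29 − 15) = 14 mg/L × 1,120,360 L = 15,690 g cyanuric acid.
(b) At 98% purity: 15,690 / 0.98 = 16,010 g product.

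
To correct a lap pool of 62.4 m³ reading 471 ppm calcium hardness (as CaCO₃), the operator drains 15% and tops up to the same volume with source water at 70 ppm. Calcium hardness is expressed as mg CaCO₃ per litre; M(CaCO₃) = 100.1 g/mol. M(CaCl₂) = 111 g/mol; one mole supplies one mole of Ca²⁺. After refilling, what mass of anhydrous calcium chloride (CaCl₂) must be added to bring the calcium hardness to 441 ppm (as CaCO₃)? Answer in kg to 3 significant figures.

Volume: 62.4 m³ = 62,400 L.
After draining 15% and refilling: 471 × 0.85 + 70 × 0.15 = 410.85 ppm.
Deficit to target: 441 − 410.85 = 30.15 mg/L.
As CaCO₃: 30.15 mg/L × 62,400 L = 1881 g; ÷ 100.1 = 18.79 mol Ca²⁺.
Mass: 18.79 × 111 = 2086 g.

2.09 kg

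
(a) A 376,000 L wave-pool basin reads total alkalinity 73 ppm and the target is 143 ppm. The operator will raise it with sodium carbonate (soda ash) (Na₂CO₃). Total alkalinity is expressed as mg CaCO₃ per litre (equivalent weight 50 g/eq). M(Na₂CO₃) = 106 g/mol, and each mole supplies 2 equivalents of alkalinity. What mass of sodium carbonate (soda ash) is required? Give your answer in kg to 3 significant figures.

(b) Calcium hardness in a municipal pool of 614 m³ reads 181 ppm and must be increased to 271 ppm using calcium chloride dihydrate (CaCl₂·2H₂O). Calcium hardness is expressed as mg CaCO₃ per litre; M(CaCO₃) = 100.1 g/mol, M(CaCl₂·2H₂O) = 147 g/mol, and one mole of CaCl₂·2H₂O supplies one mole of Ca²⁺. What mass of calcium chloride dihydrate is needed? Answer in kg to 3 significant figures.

(a) 27.9 kg; (b) 81.2 kg

(a) Alkalinity to add: (143 − 73) = 70 mg/L as CaCO₃ × 376,000 L = 26,320 g as CaCO₃.
(a) Equivalents: 26,320 g ÷ 50 g/eq = 526.4 eq.
(a) Each mole of Na₂CO₃ supplies 2 eq, so 526.4 / 2 = 263.2 mol.
(a) Mass: 263.2 mol × 106 g/mol = 27,900 g.

(b) Volume: 614 m³ = 614,000 L.
(b) Hardness to add: (271 − 181) = 90 mg/L as CaCO₃ × 614,000 L = 55,260 g as CaCO₃.
(b) Moles of Ca²⁺ (1 mol Ca²⁺ ≡ 1 mol CaCO₃): 55,260 / 100.1 g/mol = 552 mol.
(b) Mass of CaCl₂·2H₂O: 552 × 147 = 81,150 g.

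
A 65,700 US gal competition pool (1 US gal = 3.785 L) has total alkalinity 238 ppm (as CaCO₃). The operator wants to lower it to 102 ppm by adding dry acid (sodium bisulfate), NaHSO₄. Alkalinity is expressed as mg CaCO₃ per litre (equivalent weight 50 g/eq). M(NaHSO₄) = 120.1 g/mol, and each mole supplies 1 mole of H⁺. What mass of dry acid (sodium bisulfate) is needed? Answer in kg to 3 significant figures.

81.2 kg

Volume: 65,700 US gal × 3.785 L/gal = 248,674 L.
Alkalinity to neutralize: (238 − 102) = 136 mg/L as CaCO₃ × 248,674 L = 33,820 g as CaCO₃.
Equivalents of H⁺ required: 33,820 ÷ 50 g/eq = 676.4 eq = 676.4 mol NaHSO₄.
Mass of NaHSO₄: 676.4 × 120.1 = 81,230 g.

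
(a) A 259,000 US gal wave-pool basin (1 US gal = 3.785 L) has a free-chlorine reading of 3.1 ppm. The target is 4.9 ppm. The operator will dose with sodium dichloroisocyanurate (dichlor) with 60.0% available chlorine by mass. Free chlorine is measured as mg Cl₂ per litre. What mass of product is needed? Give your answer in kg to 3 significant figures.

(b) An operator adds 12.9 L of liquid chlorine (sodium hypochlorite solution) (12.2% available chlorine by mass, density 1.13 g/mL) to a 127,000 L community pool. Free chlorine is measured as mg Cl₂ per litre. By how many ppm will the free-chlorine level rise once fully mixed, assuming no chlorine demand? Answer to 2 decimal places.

(a) Volume: 259,000 US gal × 3.785 L/gal = 980,315 L.
(a) Chlorine deficit: 4.9 − 3.1 = 1.8 ppm = 1.8 mg/L as Cl₂.
(a) Cl₂ equivalent needed: 1.8 mg/L × 980,315 L = 1,765,000 mg = 1765 g.
(a) Product at 60.0% available chlorine: 1765 / 0.6 = 2941 g.

(b) Mass of solution: 12.9 L × 1000 mL/L × 1.13 g/mL = 14,580 g.
(b) Available chlorine delivered: 14,580 g × 0.122 = 1778 g as Cl₂.
(b) Concentration rise: 1778 g / 127,000 L = 14 mg/L = 14.00 ppm.

(a) 2.94 kg; (b) 14.00 ppm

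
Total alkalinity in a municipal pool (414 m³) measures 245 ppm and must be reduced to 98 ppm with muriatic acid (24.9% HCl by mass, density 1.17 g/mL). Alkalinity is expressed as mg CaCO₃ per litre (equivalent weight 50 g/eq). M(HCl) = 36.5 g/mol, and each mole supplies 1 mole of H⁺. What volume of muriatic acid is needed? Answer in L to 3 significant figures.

Volume: 414 m³ = 414,000 L.
Alkalinity to neutralize: (245 − 98) = 147 mg/L as CaCO₃ × 414,000 L = 60,860 g as CaCO₃.
Equivalents of H⁺ required: 60,860 ÷ 50 g/eq = 1217 eq = 1217 mol HCl.
Mass of HCl: 1217 × 36.5 = 44,430 g.
Mass of 24.9% solution: 44,430 / 0.249 = 178,400 g.
Volume: 178,400 g ÷ 1.17 g/mL = 152,500 mL.

152 L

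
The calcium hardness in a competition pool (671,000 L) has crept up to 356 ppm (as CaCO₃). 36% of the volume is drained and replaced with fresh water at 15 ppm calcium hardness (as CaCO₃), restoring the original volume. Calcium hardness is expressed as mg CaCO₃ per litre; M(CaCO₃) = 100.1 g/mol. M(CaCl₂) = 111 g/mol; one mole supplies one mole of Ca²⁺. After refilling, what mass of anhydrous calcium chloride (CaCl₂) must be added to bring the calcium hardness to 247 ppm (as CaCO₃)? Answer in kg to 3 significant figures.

After draining 36% and refilling: 356 × 0.64 + 15 × 0.36 = 233.24 ppm.
Deficit to target: 247 − 233.24 = 13.76 mg/L.
As CaCO₃: 13.76 mg/L × 671,000 L = 9233 g; ÷ 100.1 = 92.24 mol Ca²⁺.
Mass: 92.24 × 111 = 10,240 g.

10.2 kg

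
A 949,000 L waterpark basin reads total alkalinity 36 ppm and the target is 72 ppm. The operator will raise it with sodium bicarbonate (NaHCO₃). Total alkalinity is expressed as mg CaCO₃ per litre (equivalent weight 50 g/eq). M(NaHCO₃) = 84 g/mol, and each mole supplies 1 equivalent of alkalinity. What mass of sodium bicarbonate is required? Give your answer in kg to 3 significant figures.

Alkalinity to add: (72 − 36) = 36 mg/L as CaCO₃ × 949,000 L = 34,160 g as CaCO₃.
Equivalents: 34,160 g ÷ 50 g/eq = 683.3 eq.
NaHCO₃ supplies 1 eq per mole → 683.3 mol.
Mass: 683.3 mol × 84 g/mol = 57,400 g.

57.4 kg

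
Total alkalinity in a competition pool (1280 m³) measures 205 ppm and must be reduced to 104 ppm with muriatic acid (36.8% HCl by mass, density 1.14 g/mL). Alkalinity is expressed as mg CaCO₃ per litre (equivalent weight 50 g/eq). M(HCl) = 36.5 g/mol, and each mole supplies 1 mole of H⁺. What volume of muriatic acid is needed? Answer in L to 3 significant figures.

Volume: 1280 m³ = 1,280,000 L.
Alkalinity to neutralize: (205 − 104) = 101 mg/L as CaCO₃ × 1,280,000 L = 129,300 g as CaCO₃.
Equivalents of H⁺ required: 129,300 ÷ 50 g/eq = 2586 eq = 2586 mol HCl.
Mass of HCl: 2586 × 36.5 = 94,370 g.
Mass of 36.8% solution: 94,370 / 0.368 = 256,500 g.
Volume: 256,500 g ÷ 1.14 g/mL = 225,000 mL.

225 L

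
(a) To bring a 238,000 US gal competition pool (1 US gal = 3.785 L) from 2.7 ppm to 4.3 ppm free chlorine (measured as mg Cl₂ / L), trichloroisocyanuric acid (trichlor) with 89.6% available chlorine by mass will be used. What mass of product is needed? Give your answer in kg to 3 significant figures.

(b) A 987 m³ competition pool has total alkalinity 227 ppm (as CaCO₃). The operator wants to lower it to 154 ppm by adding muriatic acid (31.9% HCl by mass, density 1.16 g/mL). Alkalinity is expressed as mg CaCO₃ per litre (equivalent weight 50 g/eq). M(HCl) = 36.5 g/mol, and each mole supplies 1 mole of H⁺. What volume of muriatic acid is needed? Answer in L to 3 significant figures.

(a) 1.61 kg; (b) 142 L

(a) Volume: 238,000 US gal × 3.785 L/gal = 900,830 L.
(a) Chlorine deficit: 4.3 − 2.7 = 1.6 ppm = 1.6 mg/L as Cl₂.
(a) Cl₂ equivalent needed: 1.6 mg/L × 900,830 L = 1,441,000 mg = 1441 g.
(a) Product at 89.6% available chlorine: 1441 / 0.896 = 1609 g.

(b) Volume: 987 m³ = 987,000 L.
(b) Alkalinity to neutralize: (227 − 154) = 73 mg/L as CaCO₃ × 987,000 L = 72,050 g as CaCO₃.
(b) Equivalents of H⁺ required: 72,050 ÷ 50 g/eq = 1441 eq = 1441 mol HCl.
(b) Mass of HCl: 1441 × 36.5 = 52,600 g.
(b) Mass of 31.9% solution: 52,600 / 0.319 = 164,900 g.
(b) Volume: 164,900 g ÷ 1.16 g/mL = 142,100 mL.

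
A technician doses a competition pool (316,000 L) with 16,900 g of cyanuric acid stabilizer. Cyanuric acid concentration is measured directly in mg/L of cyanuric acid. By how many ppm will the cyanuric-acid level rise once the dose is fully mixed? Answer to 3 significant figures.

Rise: 16,900 g / 316,000 L × 1000 = 53.48 mg/L.

53.5 ppm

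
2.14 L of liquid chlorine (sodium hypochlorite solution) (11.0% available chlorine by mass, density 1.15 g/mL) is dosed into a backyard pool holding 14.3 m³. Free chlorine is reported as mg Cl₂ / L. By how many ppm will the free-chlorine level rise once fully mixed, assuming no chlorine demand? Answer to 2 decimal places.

Volume: 14.3 m³ = 14,300 L.
Mass of solution: 2.14 L × 1000 mL/L × 1.15 g/mL = 2461 g.
Available chlorine delivered: 2461 g × 0.11 = 270.7 g as Cl₂.
Concentration rise: 270.7 g / 14,300 L = 18.93 mg/L = 18.93 ppm.

18.93 ppm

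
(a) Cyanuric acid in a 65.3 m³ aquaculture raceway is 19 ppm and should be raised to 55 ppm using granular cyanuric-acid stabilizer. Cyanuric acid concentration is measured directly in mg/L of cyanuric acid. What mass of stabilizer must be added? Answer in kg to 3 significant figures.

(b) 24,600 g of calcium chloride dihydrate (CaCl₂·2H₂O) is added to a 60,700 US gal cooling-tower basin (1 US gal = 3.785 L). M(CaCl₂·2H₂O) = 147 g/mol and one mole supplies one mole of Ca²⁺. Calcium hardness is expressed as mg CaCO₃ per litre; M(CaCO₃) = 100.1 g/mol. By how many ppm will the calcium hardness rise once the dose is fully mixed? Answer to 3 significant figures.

(a) Volume: 65.3 m³ = 65,300 L.
(a) CYA to add: (55 − 19) = 36 mg/L × 65,300 L = 2351 g cyanuric acid.

(b) Volume: 60,700 US gal × 3.785 L/gal = 229,750 L.
(b) Moles of Ca²⁺: 24,600 g ÷ 147 g/mol = 167.3 mol.
(b) As CaCO₃: 167.3 mol × 100.1 g/mol = 16,750 g.
(b) Rise: 16,750 g / 229,750 L × 1000 = 72.91 mg/L.

(a) 2.35 kg; (b) 72.9 ppm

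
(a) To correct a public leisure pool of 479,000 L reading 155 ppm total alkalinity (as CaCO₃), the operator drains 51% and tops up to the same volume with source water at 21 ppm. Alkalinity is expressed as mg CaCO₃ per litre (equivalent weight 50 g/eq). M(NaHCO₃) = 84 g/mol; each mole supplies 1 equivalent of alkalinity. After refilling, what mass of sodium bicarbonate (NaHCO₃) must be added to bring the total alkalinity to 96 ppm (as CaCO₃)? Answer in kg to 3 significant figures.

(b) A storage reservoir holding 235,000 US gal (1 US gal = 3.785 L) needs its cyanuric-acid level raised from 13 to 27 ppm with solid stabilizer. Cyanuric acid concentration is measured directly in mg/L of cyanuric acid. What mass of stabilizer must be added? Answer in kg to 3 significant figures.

(a) After draining 51% and refilling: 155 × 0.49 + 21 × 0.51 = 86.66 ppm.
(a) Deficit to target: 96 − 86.66 = 9.34 mg/L.
(a) As CaCO₃: 9.34 mg/L × 479,000 L = 4474 g; ÷ 50 g/eq ÷ 1 = 89.48 mol NaHCO₃.
(a) Mass: 89.48 × 84 = 7516 g.

(b) Volume: 235,000 US gal × 3.785 L/gal = 889,475 L.
(b) CYA to add: (27 − 13) = 14 mg/L × 889,475 L = 12,450 g cyanuric acid.

(a) 7.52 kg; (b) 12.5 kg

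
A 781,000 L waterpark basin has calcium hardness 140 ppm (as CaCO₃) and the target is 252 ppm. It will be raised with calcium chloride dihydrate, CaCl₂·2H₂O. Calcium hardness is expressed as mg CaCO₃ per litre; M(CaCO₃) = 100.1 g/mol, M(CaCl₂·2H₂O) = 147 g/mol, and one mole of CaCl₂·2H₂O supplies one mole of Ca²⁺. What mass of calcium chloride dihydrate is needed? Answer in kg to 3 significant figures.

Hardness to add: (252 − 140) = 112 mg/L as CaCO₃ × 781,000 L = 87,470 g as CaCO₃.
Moles of Ca²⁺ (1 mol Ca²⁺ ≡ 1 mol CaCO₃): 87,470 / 100.1 g/mol = 873.8 mol.
Mass of CaCl₂·2H₂O: 873.8 × 147 = 128,500 g.

128 kg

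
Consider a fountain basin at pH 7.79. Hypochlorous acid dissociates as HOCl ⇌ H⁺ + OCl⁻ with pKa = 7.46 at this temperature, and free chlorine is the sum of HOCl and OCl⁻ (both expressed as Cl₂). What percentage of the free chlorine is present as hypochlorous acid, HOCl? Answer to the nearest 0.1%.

31.9%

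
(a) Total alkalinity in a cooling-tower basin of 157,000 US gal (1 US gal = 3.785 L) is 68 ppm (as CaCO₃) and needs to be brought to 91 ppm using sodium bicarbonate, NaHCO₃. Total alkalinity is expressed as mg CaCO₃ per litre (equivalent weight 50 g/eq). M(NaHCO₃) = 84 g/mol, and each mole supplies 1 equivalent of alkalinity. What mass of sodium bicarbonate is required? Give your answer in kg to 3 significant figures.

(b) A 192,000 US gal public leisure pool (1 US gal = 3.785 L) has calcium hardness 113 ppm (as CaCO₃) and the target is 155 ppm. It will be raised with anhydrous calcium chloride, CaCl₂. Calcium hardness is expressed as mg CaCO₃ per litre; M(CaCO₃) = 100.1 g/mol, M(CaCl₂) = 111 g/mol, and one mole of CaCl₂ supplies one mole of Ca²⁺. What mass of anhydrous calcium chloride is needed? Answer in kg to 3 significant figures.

(a) Volume: 157,000 US gal × 3.785 L/gal = 594,245 L.
(a) Alkalinity to add: (91 − 68) = 23 mg/L as CaCO₃ × 594,245 L = 13,670 g as CaCO₃.
(a) Equivalents: 13,670 g ÷ 50 g/eq = 273.4 eq.
(a) NaHCO₃ supplies 1 eq per mole → 273.4 mol.
(a) Mass: 273.4 mol × 84 g/mol = 22,960 g.

(b) Volume: 192,000 US gal × 3.785 L/gal = 726,720 L.
(b) Hardness to add: (155 − 113) = 42 mg/L as CaCO₃ × 726,720 L = 30,520 g as CaCO₃.
(b) Moles of Ca²⁺ (1 mol Ca²⁺ ≡ 1 mol CaCO₃): 30,520 / 100.1 g/mol = 304.9 mol.
(b) Mass of CaCl₂: 304.9 × 111 = 33,850 g.

(a) 23.0 kg; (b) 33.8 kg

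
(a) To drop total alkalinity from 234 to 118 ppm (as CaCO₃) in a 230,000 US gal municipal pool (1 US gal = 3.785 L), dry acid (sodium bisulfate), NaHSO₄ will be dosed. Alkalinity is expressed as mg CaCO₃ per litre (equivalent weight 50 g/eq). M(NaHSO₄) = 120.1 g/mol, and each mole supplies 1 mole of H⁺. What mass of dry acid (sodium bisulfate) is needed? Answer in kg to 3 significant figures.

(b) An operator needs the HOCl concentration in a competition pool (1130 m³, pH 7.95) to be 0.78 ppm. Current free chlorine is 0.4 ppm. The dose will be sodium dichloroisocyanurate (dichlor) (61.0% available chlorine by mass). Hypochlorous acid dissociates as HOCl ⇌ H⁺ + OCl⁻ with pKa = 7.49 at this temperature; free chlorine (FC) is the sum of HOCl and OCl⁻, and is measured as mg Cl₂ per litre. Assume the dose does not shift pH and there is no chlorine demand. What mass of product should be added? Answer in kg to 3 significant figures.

(a) Volume: 230,000 US gal × 3.785 L/gal = 870,550 L.
(a) Alkalinity to neutralize: (234 − 118) = 116 mg/L as CaCO₃ × 870,550 L = 101,000 g as CaCO₃.
(a) Equivalents of H⁺ required: 101,000 ÷ 50 g/eq = 2020 eq = 2020 mol NaHSO₄.
(a) Mass of NaHSO₄: 2020 × 120.1 = 242,600 g.

(b) Volume: 1130 m³ = 1,130,000 L.
(b) [OCl⁻]/[HOCl] = 10^(pH − pKa) = 10^(7.95 − 7.49) = 2.884; fraction as HOCl = 1/(1 + 2.884) = 0.2575.
(b) Free chlorine required for 0.78 ppm HOCl: 0.78 / 0.2575 = 3.03 ppm.
(b) FC to add: 3.03 − 0.4 = 2.63 mg/L as Cl₂.
(b) Cl₂ equivalent: 2.63 mg/L × 1,130,000 L = 2971 g.
(b) Product at 61.0% available Cl: 2971 / 0.61 = 4871 g.

(a) 243 kg; (b) 4.87 kg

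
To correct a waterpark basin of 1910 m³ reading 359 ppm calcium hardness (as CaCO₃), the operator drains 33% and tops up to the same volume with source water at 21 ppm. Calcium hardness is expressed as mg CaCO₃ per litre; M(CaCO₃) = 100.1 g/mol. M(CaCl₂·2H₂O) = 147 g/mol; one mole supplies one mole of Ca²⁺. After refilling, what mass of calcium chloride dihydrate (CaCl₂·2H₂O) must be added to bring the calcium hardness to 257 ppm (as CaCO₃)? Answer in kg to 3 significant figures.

Volume: 1910 m³ = 1,910,000 L.
After draining 33% and refilling: 359 × 0.67 + 21 × 0.33 = 247.46 ppm.
Deficit to target: 257 − 247.46 = 9.54 mg/L.
As CaCO₃: 9.54 mg/L × 1,910,000 L = 18,220 g; ÷ 100.1 = 182 mol Ca²⁺.
Mass: 182 × 147 = 26,760 g.

26.8 kg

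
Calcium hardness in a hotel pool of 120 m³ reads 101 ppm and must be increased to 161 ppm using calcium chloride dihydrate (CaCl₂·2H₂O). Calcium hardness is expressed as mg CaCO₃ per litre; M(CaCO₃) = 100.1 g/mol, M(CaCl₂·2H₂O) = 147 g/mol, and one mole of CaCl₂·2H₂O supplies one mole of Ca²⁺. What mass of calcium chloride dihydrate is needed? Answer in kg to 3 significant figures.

Volume: 120 m³ = 120,000 L.
Hardness to add: (161 − 101) = 60 mg/L as CaCO₃ × 120,000 L = 7200 g as CaCO₃.
Moles of Ca²⁺ (1 mol Ca²⁺ ≡ 1 mol CaCO₃): 7200 / 100.1 g/mol = 71.93 mol.
Mass of CaCl₂·2H₂O: 71.93 × 147 = 10,570 g.

10.6 kg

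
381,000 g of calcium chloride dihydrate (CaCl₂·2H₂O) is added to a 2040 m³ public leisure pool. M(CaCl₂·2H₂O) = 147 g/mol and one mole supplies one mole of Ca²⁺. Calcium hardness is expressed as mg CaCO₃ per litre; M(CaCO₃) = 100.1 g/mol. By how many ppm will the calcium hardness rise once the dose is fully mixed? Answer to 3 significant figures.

Volume: 2040 m³ = 2,040,000 L.
Moles of Ca²⁺: 381,000 g ÷ 147 g/mol = 2592 mol.
As CaCO₃: 2592 mol × 100.1 g/mol = 259,400 g.
Rise: 259,400 g / 2,040,000 L × 1000 = 127.2 mg/L.

127 ppm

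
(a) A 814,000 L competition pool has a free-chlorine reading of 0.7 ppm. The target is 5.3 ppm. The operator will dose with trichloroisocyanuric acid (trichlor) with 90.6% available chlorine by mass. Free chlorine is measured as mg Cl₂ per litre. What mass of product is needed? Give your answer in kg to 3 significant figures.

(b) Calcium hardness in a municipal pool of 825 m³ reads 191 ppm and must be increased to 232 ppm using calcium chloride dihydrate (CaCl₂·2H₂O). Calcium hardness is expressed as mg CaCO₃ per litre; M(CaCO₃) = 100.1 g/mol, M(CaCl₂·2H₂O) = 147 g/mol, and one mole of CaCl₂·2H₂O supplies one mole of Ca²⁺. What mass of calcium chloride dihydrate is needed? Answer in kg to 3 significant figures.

(a) 4.13 kg; (b) 49.7 kg

(a) Chlorine deficit: 5.3 − 0.7 = 4.6 ppm = 4.6 mg/L as Cl₂.
(a) Cl₂ equivalent needed: 4.6 mg/L × 814,000 L = 3,744,000 mg = 3744 g.
(a) Product at 90.6% available chlorine: 3744 / 0.906 = 4133 g.

(b) Volume: 825 m³ = 825,000 L.
(b) Hardness to add: (232 − 191) = 41 mg/L as CaCO₃ × 825,000 L = 33,820 g as CaCO₃.
(b) Moles of Ca²⁺ (1 mol Ca²⁺ ≡ 1 mol CaCO₃): 33,820 / 100.1 g/mol = 337.9 mol.
(b) Mass of CaCl₂·2H₂O: 337.9 × 147 = 49,670 g.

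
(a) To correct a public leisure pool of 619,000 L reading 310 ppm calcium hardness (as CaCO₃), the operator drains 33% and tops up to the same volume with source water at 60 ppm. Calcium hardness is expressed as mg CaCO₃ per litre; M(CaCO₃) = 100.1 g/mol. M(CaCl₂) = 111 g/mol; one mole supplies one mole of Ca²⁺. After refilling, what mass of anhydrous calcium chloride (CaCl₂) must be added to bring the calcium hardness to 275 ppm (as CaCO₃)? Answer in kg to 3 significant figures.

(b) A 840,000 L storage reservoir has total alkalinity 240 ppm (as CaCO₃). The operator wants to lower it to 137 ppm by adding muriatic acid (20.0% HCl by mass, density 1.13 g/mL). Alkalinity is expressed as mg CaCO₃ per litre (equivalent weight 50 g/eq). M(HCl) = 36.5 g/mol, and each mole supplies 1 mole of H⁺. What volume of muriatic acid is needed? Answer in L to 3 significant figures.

(a) 32.6 kg; (b) 279 L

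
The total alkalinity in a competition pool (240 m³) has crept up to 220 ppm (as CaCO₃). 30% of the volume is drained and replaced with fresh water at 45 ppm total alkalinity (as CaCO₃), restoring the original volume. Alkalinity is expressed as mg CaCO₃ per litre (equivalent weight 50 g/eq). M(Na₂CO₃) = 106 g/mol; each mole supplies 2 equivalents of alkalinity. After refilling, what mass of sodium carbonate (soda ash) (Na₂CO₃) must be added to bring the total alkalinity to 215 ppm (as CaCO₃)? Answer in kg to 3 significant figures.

Volume: 240 m³ = 240,000 L.
After draining 30% and refilling: 220 × 0.70 + 45 × 0.30 = 167.5 ppm.
Deficit to target: 215 − 167.5 = 47.5 mg/L.
As CaCO₃: 47.5 mg/L × 240,000 L = 11,400 g; ÷ 50 g/eq ÷ 2 = 114 mol Na₂CO₃.
Mass: 114 × 106 = 12,080 g.

12.1 kg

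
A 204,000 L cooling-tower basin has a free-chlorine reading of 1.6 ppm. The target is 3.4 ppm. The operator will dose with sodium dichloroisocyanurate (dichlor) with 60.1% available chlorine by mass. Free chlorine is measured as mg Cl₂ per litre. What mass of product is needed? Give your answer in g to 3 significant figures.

Chlorine deficit: 3.4 − 1.6 = 1.8 ppm = 1.8 mg/L as Cl₂.
Cl₂ equivalent needed: 1.8 mg/L × 204,000 L = 367,200 mg = 367.2 g.
Product at 60.1% available chlorine: 367.2 / 0.601 = 611 g.

611 g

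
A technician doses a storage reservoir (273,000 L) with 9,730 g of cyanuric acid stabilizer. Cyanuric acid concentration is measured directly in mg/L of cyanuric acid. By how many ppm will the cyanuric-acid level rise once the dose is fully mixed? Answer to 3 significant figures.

Rise: 9,730 g / 273,000 L × 1000 = 35.64 mg/L.

35.6 ppm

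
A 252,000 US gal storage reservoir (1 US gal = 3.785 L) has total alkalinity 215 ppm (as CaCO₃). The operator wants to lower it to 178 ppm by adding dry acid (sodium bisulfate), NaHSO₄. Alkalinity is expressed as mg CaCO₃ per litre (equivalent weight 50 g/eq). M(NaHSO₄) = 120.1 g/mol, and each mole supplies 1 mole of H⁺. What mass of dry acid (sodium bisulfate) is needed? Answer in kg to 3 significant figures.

84.8 kg

Volume: 252,000 US gal × 3.785 L/gal = 953,820 L.
Alkalinity to neutralize: (215 − 178) = 37 mg/L as CaCO₃ × 953,820 L = 35,290 g as CaCO₃.
Equivalents of H⁺ required: 35,290 ÷ 50 g/eq = 705.8 eq = 705.8 mol NaHSO₄.
Mass of NaHSO₄: 705.8 × 120.1 = 84,770 g.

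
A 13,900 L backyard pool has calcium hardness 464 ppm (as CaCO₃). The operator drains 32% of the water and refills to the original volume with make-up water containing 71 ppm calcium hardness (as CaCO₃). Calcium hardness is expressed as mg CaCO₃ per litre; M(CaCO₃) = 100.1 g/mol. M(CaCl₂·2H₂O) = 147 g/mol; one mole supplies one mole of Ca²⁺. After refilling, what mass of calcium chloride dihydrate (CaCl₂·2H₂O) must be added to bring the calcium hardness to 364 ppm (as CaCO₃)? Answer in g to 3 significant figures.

526 g

After draining 32% and refilling: 464 × 0.68 + 71 × 0.32 = 338.24 ppm.
Deficit to target: 364 − 338.24 = 25.76 mg/L.
As CaCO₃: 25.76 mg/L × 13,900 L = 358.1 g; ÷ 100.1 = 3.577 mol Ca²⁺.
Mass: 3.577 × 147 = 525.8 g.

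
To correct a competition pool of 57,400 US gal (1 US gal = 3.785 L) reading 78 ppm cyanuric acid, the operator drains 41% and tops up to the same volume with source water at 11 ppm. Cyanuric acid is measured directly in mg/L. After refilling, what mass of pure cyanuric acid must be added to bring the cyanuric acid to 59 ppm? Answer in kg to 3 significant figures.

Volume: 57,400 US gal × 3.785 L/gal = 217,259 L.
After draining 41% and refilling: 78 × 0.59 + 11 × 0.41 = 50.53 ppm.
Deficit to target: 59 − 50.53 = 8.47 mg/L.
Mass: 8.47 mg/L × 217,259 L = 1840 g cyanuric acid.

1.84 kg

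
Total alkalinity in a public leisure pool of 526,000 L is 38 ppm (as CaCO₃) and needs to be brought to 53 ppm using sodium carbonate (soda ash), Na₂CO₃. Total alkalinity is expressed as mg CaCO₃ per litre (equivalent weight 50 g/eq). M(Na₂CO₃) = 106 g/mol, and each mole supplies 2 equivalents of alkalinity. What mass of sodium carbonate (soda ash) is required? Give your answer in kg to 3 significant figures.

8.36 kg

Alkalinity to add: (53 − 38) = 15 mg/L as CaCO₃ × 526,000 L = 7890 g as CaCO₃.
Equivalents: 7890 g ÷ 50 g/eq = 157.8 eq.
Each mole of Na₂CO₃ supplies 2 eq, so 157.8 / 2 = 78.9 mol.
Mass: 78.9 mol × 106 g/mol = 8363 g.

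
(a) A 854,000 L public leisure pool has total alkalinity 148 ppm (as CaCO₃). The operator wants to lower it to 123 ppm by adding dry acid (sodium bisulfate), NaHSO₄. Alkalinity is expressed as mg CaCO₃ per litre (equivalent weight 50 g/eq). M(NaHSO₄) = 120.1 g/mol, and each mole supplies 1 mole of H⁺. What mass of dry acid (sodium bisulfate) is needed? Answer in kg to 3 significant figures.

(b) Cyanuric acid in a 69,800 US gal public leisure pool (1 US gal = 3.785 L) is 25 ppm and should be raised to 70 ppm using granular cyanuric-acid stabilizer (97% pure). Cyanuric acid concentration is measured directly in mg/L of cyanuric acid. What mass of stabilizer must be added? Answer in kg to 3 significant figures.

(a) 51.3 kg; (b) 12.3 kg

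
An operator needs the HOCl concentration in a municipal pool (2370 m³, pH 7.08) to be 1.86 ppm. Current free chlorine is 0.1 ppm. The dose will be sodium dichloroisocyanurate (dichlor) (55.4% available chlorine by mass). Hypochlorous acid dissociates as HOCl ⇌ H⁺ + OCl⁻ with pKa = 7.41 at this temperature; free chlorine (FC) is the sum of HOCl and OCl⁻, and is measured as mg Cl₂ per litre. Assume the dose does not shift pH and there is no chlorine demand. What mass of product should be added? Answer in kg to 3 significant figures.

11.3 kg

Volume: 2370 m³ = 2,370,000 L.
[OCl⁻]/[HOCl] = 10^(pH − pKa) = 10^(7.08 − 7.41) = 0.4677; fraction as HOCl = 1/(1 + 0.4677) = 0.6813.
Free chlorine required for 1.86 ppm HOCl: 1.86 / 0.6813 = 2.73 ppm.
FC to add: 2.73 − 0.1 = 2.63 mg/L as Cl₂.
Cl₂ equivalent: 2.63 mg/L × 2,370,000 L = 6233 g.
Product at 55.4% available Cl: 6233 / 0.554 = 11,250 g.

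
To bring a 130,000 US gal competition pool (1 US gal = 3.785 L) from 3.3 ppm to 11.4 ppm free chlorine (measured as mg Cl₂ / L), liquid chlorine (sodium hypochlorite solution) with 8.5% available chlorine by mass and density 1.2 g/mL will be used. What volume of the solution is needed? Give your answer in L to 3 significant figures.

39.1 L

Volume: 130,000 US gal × 3.785 L/gal = 492,050 L.
Chlorine deficit: 11.4 − 3.3 = 8.1 ppm = 8.1 mg/L as Cl₂.
Cl₂ equivalent needed: 8.1 mg/L × 492,050 L = 3,986,000 mg = 3986 g.
Product at 8.5% available chlorine: 3986 / 0.085 = 46,890 g.
Volume at density 1.2 g/mL: 46,890 g ÷ 1.2 g/mL = 39,070 mL.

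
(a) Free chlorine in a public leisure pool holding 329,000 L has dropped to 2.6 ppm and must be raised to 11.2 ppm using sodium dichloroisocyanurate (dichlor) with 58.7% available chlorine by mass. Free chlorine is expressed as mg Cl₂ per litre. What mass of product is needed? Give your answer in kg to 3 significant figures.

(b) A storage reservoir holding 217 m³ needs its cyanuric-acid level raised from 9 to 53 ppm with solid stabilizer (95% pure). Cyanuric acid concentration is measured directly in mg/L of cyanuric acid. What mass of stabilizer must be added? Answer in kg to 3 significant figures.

(a) Chlorine deficit: 11.2 − 2.6 = 8.6 ppm = 8.6 mg/L as Cl₂.
(a) Cl₂ equivalent needed: 8.6 mg/L × 329,000 L = 2,829,000 mg = 2829 g.
(a) Product at 58.7% available chlorine: 2829 / 0.587 = 4820 g.

(b) Volume: 217 m³ = 217,000 L.
(b) CYA to add: (53 − 9) = 44 mg/L × 217,000 L = 9548 g cyanuric acid.
(b) At 95% purity: 9548 / 0.95 = 10,050 g product.

(a) 4.82 kg; (b) 10.1 kg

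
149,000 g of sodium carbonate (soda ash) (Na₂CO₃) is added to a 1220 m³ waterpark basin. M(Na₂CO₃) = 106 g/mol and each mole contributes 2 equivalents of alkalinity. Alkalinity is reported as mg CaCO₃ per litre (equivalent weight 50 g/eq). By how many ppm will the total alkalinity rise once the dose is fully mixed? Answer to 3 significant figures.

115 ppm

Volume: 1220 m³ = 1,220,000 L.
Moles of Na₂CO₃: 149,000 g ÷ 106 g/mol = 1406 mol → 2811 eq of alkalinity.
As CaCO₃: 2811 eq × 50 g/eq = 140,600 g.
Rise: 140,600 g / 1,220,000 L × 1000 = 115.2 mg/L.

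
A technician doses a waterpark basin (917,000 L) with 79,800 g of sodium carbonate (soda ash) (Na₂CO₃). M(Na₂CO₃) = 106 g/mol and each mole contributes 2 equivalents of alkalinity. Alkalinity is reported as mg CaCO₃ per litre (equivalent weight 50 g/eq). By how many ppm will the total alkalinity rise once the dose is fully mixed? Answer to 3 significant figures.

82.1 ppm

Moles of Na₂CO₃: 79,800 g ÷ 106 g/mol = 752.8 mol → 1506 eq of alkalinity.
As CaCO₃: 1506 eq × 50 g/eq = 75,280 g.
Rise: 75,280 g / 917,000 L × 1000 = 82.1 mg/L.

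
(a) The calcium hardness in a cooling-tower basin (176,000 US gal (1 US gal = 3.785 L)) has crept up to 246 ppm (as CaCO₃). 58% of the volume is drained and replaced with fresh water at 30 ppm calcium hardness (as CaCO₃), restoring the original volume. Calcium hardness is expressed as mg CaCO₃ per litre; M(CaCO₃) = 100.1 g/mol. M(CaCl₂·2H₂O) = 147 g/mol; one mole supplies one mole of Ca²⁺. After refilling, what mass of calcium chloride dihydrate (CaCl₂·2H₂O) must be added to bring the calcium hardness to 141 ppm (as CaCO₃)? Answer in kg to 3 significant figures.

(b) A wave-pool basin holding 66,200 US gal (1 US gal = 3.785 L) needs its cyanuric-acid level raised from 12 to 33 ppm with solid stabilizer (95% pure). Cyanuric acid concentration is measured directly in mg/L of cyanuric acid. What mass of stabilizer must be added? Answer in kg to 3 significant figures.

(a) Volume: 176,000 US gal × 3.785 L/gal = 666,160 L.
(a) After draining 58% and refilling: 246 × 0.42 + 30 × 0.58 = 120.72 ppm.
(a) Deficit to target: 141 − 120.72 = 20.28 mg/L.
(a) As CaCO₃: 20.28 mg/L × 666,160 L = 13,510 g; ÷ 100.1 = 135 mol Ca²⁺.
(a) Mass: 135 × 147 = 19,840 g.

(b) Volume: 66,200 US gal × 3.785 L/gal = 250,567 L.
(b) CYA to add: (33 − 12) = 21 mg/L × 250,567 L = 5262 g cyanuric acid.
(b) At 95% purity: 5262 / 0.95 = 5539 g product.

(a) 19.8 kg; (b) 5.54 kg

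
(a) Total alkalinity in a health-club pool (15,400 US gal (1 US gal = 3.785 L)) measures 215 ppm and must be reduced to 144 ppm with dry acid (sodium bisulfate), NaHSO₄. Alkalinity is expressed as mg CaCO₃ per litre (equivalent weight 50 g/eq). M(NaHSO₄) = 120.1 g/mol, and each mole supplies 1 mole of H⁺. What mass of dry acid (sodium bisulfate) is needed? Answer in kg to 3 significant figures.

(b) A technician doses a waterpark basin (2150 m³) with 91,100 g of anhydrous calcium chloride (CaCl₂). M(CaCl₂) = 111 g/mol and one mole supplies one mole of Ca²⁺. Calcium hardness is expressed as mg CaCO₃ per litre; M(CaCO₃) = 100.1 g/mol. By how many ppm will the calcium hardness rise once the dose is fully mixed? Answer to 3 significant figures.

(a) Volume: 15,400 US gal × 3.785 L/gal = 58,289 L.
(a) Alkalinity to neutralize: (215 − 144) = 71 mg/L as CaCO₃ × 58,289 L = 4139 g as CaCO₃.
(a) Equivalents of H⁺ required: 4139 ÷ 50 g/eq = 82.77 eq = 82.77 mol NaHSO₄.
(a) Mass of NaHSO₄: 82.77 × 120.1 = 9941 g.

(b) Volume: 2150 m³ = 2,150,000 L.
(b) Moles of Ca²⁺: 91,100 g ÷ 111 g/mol = 820.7 mol.
(b) As CaCO₃: 820.7 mol × 100.1 g/mol = 82,150 g.
(b) Rise: 82,150 g / 2,150,000 L × 1000 = 38.21 mg/L.

(a) 9.94 kg; (b) 38.2 ppm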